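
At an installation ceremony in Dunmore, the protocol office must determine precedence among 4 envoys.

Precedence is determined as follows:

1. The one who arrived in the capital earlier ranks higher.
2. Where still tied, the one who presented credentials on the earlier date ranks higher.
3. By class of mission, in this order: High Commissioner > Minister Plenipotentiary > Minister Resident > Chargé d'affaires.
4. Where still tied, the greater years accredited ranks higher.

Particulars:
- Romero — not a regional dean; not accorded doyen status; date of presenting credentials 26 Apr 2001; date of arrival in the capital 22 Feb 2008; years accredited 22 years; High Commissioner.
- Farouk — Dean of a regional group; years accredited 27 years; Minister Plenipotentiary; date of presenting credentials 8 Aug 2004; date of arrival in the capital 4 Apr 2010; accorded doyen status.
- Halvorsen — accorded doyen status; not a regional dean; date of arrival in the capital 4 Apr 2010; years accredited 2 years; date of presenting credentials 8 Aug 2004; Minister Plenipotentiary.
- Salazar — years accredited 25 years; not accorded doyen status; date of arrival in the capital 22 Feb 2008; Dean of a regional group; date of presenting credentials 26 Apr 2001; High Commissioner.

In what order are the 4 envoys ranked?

Salazar, Romero, Farouk, Halvorsen

By date of arrival in the capital (earlier first): Salazar and Romero (both 22 Feb 2008); then Farouk and Halvorsen (both 4 Apr 2010).
Salazar and Romero both have date of presenting credentials 26 Apr 2001, so the next rule applies.
Salazar and Romero are each High Commissioner, so the next rule applies.
Among Salazar and Romero, by years accredited (higher first): Salazar (25 years) before Romero (22 years).
Farouk and Halvorsen both have date of presenting credentials 8 Aug 2004, so the next rule applies.
Farouk and Halvorsen are each Minister Plenipotentiary, so the next rule applies.
Among Farouk and Halvorsen, by years accredited (higher first): Farouk (27 years) before Halvorsen (2 years).
Full order: Salazar, Romero, Farouk, Halvorsen.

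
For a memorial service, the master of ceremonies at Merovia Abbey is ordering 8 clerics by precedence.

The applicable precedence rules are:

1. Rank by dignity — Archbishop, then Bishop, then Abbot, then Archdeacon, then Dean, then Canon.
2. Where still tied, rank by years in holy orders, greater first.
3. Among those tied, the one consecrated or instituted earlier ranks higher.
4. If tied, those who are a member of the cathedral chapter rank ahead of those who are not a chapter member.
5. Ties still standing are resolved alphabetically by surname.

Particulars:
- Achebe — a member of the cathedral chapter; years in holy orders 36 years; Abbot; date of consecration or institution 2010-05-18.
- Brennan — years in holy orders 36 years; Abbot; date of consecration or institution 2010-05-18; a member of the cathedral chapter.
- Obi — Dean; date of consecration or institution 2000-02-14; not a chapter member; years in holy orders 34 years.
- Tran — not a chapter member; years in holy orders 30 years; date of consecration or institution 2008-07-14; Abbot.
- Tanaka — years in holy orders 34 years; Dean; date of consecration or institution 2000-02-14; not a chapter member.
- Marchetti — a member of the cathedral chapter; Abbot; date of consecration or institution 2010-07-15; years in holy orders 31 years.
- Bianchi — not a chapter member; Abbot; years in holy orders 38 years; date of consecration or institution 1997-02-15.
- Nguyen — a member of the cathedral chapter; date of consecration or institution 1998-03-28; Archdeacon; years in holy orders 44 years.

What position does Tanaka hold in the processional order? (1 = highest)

8

By dignity: Bianchi, Achebe, Brennan, Marchetti and Tran (Abbot); then Nguyen (Archdeacon); then Obi and Tanaka (Dean).
Among Bianchi, Achebe, Brennan, Marchetti and Tran, by years in holy orders (higher first): Bianchi (38 years) before Achebe and Brennan (36 years) before Marchetti (31 years) before Tran (30 years).
Achebe and Brennan both have date of consecration or institution 2010-05-18, so the next rule applies.
Achebe and Brennan are each a member of the cathedral chapter, so the next rule applies.
Among Achebe and Brennan, alphabetically by surname: Achebe before Brennan.
Obi and Tanaka both have years in holy orders 34 years, so the next rule applies.
Obi and Tanaka both have date of consecration or institution 2000-02-14, so the next rule applies.
Obi and Tanaka are each not a chapter member, so the next rule applies.
Among Obi and Tanaka, alphabetically by surname: Obi before Tanaka.
Order: Bianchi, Achebe, Brennan, Marchetti, Tran, Nguyen, Obi, Tanaka. So position 8.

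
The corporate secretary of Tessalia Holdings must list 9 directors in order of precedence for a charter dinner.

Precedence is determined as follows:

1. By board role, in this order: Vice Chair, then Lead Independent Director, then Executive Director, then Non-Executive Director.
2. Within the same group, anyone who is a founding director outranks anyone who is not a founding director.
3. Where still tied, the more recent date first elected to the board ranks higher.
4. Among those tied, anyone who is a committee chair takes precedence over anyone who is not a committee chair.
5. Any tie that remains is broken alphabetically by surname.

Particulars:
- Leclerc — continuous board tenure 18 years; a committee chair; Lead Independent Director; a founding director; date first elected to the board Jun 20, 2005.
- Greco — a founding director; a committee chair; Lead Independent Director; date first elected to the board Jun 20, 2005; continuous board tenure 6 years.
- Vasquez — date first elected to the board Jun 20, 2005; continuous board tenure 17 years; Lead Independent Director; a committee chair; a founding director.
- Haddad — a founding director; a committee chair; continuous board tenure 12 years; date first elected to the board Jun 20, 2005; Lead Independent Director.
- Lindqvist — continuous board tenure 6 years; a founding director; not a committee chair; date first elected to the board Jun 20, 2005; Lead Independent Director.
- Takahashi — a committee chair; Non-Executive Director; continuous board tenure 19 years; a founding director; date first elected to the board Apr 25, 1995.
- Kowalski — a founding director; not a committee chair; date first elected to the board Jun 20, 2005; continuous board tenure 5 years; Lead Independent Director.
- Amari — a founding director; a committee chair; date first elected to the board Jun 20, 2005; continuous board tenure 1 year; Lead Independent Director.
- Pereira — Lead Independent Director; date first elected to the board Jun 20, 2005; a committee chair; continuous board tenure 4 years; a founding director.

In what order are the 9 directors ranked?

Amari, Greco, Haddad, Leclerc, Pereira, Vasquez, Kowalski, Lindqvist, Takahashi

By board role: Amari, Greco, Haddad, Leclerc, Pereira, Vasquez, Kowalski and Lindqvist (Lead Independent Director); then Takahashi (Non-Executive Director).
Amari, Greco, Haddad, Leclerc, Pereira, Vasquez, Kowalski and Lindqvist are each a founding director, so the next rule applies.
Amari, Greco, Haddad, Leclerc, Pereira, Vasquez, Kowalski and Lindqvist all have date first elected to the board Jun 20, 2005, so the next rule applies.
Among Amari, Greco, Haddad, Leclerc, Pereira, Vasquez, Kowalski and Lindqvist, a committee chair before not a committee chair: Amari, Greco, Haddad, Leclerc, Pereira and Vasquez (a committee chair) before Kowalski and Lindqvist (not a committee chair).
Among Amari, Greco, Haddad, Leclerc, Pereira and Vasquez, alphabetically by surname: Amari before Greco before Haddad before Leclerc before Pereira before Vasquez.
Among Kowalski and Lindqvist, alphabetically by surname: Kowalski before Lindqvist.
Full order: Amari, Greco, Haddad, Leclerc, Pereira, Vasquez, Kowalski, Lindqvist, Takahashi.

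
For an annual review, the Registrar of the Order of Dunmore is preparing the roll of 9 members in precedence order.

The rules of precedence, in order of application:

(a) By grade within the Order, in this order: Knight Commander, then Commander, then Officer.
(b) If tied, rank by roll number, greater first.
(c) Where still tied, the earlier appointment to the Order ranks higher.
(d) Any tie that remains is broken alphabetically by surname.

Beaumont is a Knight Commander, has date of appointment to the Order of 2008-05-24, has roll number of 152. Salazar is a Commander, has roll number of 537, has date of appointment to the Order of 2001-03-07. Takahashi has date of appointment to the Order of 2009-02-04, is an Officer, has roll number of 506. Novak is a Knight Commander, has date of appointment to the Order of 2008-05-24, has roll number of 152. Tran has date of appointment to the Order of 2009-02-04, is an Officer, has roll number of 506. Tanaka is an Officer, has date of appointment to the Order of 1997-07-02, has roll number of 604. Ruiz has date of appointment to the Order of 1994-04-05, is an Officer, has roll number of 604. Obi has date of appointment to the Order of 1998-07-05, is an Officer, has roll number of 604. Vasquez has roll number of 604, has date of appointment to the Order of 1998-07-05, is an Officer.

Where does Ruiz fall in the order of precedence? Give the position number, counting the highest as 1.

4

By grade within the Order: Beaumont and Novak (Knight Commander); then Salazar (Commander); then Ruiz, Tanaka, Obi, Vasquez, Takahashi and Tran (Officer).
Beaumont and Novak both have roll number 152, so the next rule applies.
Beaumont and Novak both have date of appointment to the Order 2008-05-24, so the next rule applies.
Among Beaumont and Novak, alphabetically by surname: Beaumont before Novak.
Among Ruiz, Tanaka, Obi, Vasquez, Takahashi and Tran, by roll number (higher first): Ruiz, Tanaka, Obi and Vasquez (604) before Takahashi and Tran (506).
Among Ruiz, Tanaka, Obi and Vasquez, by date of appointment to the Order (earlier first): Ruiz (1994-04-05) before Tanaka (1997-07-02) before Obi and Vasquez (1998-07-05).
Among Obi and Vasquez, alphabetically by surname: Obi before Vasquez.
Takahashi and Tran both have date of appointment to the Order 2009-02-04, so the next rule applies.
Among Takahashi and Tran, alphabetically by surname: Takahashi before Tran.
Order: Beaumont, Novak, Salazar, Ruiz, Tanaka, Obi, Vasquez, Takahashi, Tran. So position 4.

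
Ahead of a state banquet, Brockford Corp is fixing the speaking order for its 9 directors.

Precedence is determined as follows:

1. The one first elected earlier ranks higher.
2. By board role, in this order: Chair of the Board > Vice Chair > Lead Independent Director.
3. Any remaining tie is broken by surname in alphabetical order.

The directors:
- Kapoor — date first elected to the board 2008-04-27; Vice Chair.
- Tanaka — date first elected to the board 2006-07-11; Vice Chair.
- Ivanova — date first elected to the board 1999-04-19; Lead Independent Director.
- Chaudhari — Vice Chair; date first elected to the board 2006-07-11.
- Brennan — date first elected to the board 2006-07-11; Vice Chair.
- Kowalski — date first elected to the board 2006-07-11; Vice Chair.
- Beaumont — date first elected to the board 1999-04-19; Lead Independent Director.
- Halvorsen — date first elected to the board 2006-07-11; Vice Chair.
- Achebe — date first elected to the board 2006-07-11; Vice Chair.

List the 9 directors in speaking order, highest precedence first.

Beaumont, Ivanova, Achebe, Brennan, Chaudhari, Halvorsen, Kowalski, Tanaka, Kapoor

By date first elected to the board (earlier first): Beaumont and Ivanova (both 1999-04-19); then Achebe, Brennan, Chaudhari, Halvorsen, Kowalski and Tanaka (each 2006-07-11); then Kapoor (2008-04-27).
Beaumont and Ivanova are each Lead Independent Director, so the next rule applies.
Among Beaumont and Ivanova, alphabetically by surname: Beaumont before Ivanova.
Achebe, Brennan, Chaudhari, Halvorsen, Kowalski and Tanaka are each Vice Chair, so the next rule applies.
Among Achebe, Brennan, Chaudhari, Halvorsen, Kowalski and Tanaka, alphabetically by surname: Achebe before Brennan before Chaudhari before Halvorsen before Kowalski before Tanaka.
Full order: Beaumont, Ivanova, Achebe, Brennan, Chaudhari, Halvorsen, Kowalski, Tanaka, Kapoor.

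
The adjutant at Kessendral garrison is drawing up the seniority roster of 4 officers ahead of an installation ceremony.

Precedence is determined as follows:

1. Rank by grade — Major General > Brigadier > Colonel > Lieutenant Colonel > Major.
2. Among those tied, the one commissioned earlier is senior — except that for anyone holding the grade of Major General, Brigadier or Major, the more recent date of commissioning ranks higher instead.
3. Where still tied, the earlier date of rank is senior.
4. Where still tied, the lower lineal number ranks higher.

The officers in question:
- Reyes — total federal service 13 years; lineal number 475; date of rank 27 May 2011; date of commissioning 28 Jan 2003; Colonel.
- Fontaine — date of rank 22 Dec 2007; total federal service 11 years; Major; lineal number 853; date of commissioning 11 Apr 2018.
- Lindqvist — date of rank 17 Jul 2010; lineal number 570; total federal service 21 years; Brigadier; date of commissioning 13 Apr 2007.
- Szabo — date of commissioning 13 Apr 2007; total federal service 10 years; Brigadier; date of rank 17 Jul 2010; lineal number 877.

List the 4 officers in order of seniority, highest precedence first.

Lindqvist, Szabo, Reyes, Fontaine

By grade: Lindqvist and Szabo (Brigadier); then Reyes (Colonel); then Fontaine (Major).
Lindqvist and Szabo both have date of commissioning 13 Apr 2007, so the next rule applies.
Lindqvist and Szabo both have date of rank 17 Jul 2010, so the next rule applies.
Among Lindqvist and Szabo, by lineal number (lower first): Lindqvist (570) before Szabo (877).
Full order: Lindqvist, Szabo, Reyes, Fontaine.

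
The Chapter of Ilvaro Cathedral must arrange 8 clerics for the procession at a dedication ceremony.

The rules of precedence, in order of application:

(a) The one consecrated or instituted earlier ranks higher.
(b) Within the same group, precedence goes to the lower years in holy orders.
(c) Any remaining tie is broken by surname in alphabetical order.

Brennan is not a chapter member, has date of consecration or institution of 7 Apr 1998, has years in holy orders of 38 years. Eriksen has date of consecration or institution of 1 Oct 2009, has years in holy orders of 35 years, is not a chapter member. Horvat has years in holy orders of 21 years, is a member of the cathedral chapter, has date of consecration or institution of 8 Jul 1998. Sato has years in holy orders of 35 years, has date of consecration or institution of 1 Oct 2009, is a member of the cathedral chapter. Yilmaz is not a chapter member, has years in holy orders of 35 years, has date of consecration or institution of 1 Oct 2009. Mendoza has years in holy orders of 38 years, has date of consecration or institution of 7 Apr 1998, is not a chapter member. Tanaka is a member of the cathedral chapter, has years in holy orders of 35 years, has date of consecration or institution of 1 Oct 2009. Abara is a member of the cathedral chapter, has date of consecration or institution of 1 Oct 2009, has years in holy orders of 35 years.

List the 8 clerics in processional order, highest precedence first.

Brennan, Mendoza, Horvat, Abara, Eriksen, Sato, Tanaka, Yilmaz

By date of consecration or institution (earlier first): Brennan and Mendoza (both 7 Apr 1998); then Horvat (8 Jul 1998); then Abara, Eriksen, Sato, Tanaka and Yilmaz (each 1 Oct 2009).
Brennan and Mendoza both have years in holy orders 38 years, so the next rule applies.
Among Brennan and Mendoza, alphabetically by surname: Brennan before Mendoza.
Abara, Eriksen, Sato, Tanaka and Yilmaz all have years in holy orders 35 years, so the next rule applies.
Among Abara, Eriksen, Sato, Tanaka and Yilmaz, alphabetically by surname: Abara before Eriksen before Sato before Tanaka before Yilmaz.
Full order: Brennan, Mendoza, Horvat, Abara, Eriksen, Sato, Tanaka, Yilmaz.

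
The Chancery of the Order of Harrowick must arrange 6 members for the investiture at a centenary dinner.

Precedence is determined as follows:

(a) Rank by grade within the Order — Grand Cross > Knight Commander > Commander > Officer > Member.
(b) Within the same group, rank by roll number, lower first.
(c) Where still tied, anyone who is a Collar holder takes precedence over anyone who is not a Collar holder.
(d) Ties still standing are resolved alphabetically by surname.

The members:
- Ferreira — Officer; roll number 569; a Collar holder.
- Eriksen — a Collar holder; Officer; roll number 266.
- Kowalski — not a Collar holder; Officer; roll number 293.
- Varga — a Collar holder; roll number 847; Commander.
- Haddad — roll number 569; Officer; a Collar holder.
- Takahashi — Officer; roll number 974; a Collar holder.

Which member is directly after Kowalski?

Ferreira

By grade within the Order: Varga (Commander); then Eriksen, Kowalski, Ferreira, Haddad and Takahashi (Officer).
Among Eriksen, Kowalski, Ferreira, Haddad and Takahashi, by roll number (lower first): Eriksen (266) before Kowalski (293) before Ferreira and Haddad (569) before Takahashi (974).
Ferreira and Haddad are each a Collar holder, so the next rule applies.
Among Ferreira and Haddad, alphabetically by surname: Ferreira before Haddad.
Order: Varga, Eriksen, Kowalski, Ferreira, Haddad, Takahashi.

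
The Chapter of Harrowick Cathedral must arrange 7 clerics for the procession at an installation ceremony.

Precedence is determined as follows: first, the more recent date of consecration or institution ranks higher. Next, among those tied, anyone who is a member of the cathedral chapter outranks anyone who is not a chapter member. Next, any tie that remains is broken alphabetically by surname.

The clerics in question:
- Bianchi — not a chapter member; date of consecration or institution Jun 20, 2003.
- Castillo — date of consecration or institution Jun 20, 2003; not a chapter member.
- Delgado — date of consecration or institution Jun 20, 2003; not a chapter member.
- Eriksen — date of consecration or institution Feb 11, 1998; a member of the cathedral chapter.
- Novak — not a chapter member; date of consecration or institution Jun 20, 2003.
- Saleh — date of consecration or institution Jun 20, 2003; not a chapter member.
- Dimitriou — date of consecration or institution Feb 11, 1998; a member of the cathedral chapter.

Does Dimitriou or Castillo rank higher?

Castillo

By date of consecration or institution (later first): Bianchi, Castillo, Delgado, Novak and Saleh (each Jun 20, 2003); then Dimitriou and Eriksen (both Feb 11, 1998).
Bianchi, Castillo, Delgado, Novak and Saleh are each not a chapter member, so the next rule applies.
Among Bianchi, Castillo, Delgado, Novak and Saleh, alphabetically by surname: Bianchi before Castillo before Delgado before Novak before Saleh.
Dimitriou and Eriksen are each a member of the cathedral chapter, so the next rule applies.
Among Dimitriou and Eriksen, alphabetically by surname: Dimitriou before Eriksen.
So Castillo takes precedence.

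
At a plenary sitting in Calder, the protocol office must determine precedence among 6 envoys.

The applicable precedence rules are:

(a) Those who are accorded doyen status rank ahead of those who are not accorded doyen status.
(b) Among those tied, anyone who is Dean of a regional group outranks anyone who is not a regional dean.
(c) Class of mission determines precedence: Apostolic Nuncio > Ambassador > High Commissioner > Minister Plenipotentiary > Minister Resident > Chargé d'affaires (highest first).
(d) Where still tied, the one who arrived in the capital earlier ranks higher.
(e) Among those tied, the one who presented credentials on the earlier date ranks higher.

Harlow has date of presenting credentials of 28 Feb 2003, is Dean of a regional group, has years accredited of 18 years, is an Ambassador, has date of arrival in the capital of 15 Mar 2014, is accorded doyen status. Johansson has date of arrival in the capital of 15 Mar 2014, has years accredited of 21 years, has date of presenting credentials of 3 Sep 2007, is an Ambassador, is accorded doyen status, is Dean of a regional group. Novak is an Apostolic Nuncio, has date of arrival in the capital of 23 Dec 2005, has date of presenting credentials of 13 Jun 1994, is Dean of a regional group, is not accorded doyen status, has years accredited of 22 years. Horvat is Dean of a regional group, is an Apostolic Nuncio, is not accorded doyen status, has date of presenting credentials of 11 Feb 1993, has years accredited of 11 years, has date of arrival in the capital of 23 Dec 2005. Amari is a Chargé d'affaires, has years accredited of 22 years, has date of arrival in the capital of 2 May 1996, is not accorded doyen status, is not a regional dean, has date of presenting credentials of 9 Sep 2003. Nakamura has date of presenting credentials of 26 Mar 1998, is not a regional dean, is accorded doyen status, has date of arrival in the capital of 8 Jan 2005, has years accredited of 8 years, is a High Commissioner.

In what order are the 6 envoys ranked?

By the first rule: Harlow, Johansson and Nakamura (each accorded doyen status); then Horvat, Novak and Amari (each not accorded doyen status).
Among Harlow, Johansson and Nakamura, Dean of a regional group before not a regional dean: Harlow and Johansson (Dean of a regional group) before Nakamura (not a regional dean).
Harlow and Johansson are each Ambassador, so the next rule applies.
Harlow and Johansson both have date of arrival in the capital 15 Mar 2014, so the next rule applies.
Among Harlow and Johansson, by date of presenting credentials (earlier first): Harlow (28 Feb 2003) before Johansson (3 Sep 2007).
Among Horvat, Novak and Amari, Dean of a regional group before not a regional dean: Horvat and Novak (Dean of a regional group) before Amari (not a regional dean).
Horvat and Novak are each Apostolic Nuncio, so the next rule applies.
Horvat and Novak both have date of arrival in the capital 23 Dec 2005, so the next rule applies.
Among Horvat and Novak, by date of presenting credentials (earlier first): Horvat (11 Feb 1993) before Novak (13 Jun 1994).
Full order: Harlow, Johansson, Nakamura, Horvat, Novak, Amari.

Harlow, Johansson, Nakamura, Horvat, Novak, Amari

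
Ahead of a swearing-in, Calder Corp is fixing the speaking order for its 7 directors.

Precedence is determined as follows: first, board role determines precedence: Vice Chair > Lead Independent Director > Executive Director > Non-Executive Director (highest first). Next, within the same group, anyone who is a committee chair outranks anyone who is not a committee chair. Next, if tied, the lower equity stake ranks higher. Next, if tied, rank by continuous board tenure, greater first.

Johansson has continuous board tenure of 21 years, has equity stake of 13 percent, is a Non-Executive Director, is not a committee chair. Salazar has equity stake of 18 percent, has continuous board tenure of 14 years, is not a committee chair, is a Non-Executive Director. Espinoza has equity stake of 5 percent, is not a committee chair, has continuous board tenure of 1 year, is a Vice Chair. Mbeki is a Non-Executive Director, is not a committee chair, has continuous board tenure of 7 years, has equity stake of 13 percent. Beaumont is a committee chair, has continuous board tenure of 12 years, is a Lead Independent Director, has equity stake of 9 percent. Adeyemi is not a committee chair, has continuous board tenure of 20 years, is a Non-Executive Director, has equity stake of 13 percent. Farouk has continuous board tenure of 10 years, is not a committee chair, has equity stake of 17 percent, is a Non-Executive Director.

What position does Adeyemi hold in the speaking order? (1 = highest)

4

By board role: Espinoza (Vice Chair); then Beaumont (Lead Independent Director); then Johansson, Adeyemi, Mbeki, Farouk and Salazar (Non-Executive Director).
Johansson, Adeyemi, Mbeki, Farouk and Salazar are each not a committee chair, so the next rule applies.
Among Johansson, Adeyemi, Mbeki, Farouk and Salazar, by equity stake (lower first): Johansson, Adeyemi and Mbeki (13 percent) before Farouk (17 percent) before Salazar (18 percent).
Among Johansson, Adeyemi and Mbeki, by continuous board tenure (higher first): Johansson (21 years) before Adeyemi (20 years) before Mbeki (7 years).
Order: Espinoza, Beaumont, Johansson, Adeyemi, Mbeki, Farouk, Salazar. So position 4.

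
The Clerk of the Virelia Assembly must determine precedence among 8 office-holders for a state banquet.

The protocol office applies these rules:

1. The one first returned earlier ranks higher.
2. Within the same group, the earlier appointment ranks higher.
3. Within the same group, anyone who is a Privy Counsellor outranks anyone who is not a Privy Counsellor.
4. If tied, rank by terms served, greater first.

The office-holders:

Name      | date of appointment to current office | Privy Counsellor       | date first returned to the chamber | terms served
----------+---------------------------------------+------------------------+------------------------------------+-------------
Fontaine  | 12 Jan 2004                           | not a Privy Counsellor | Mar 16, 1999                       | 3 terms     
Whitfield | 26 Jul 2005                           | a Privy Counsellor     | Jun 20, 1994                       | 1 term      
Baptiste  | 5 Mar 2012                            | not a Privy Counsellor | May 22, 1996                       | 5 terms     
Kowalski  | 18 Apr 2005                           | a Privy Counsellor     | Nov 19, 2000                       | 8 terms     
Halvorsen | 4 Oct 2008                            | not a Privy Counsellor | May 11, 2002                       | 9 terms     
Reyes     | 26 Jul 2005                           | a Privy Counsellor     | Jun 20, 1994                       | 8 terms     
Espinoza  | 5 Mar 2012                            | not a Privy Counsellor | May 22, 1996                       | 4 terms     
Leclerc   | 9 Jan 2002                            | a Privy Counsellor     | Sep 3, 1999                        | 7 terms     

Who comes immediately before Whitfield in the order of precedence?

Reyes

By date first returned to the chamber (earlier first): Reyes and Whitfield (both Jun 20, 1994); then Baptiste and Espinoza (both May 22, 1996); then Fontaine (Mar 16, 1999); then Leclerc (Sep 3, 1999); then Kowalski (Nov 19, 2000); then Halvorsen (May 11, 2002).
Reyes and Whitfield both have date of appointment to current office 26 Jul 2005, so the next rule applies.
Reyes and Whitfield are each a Privy Counsellor, so the next rule applies.
Among Reyes and Whitfield, by terms served (higher first): Reyes (8 terms) before Whitfield (1 term).
Baptiste and Espinoza both have date of appointment to current office 5 Mar 2012, so the next rule applies.
Baptiste and Espinoza are each not a Privy Counsellor, so the next rule applies.
Among Baptiste and Espinoza, by terms served (higher first): Baptiste (5 terms) before Espinoza (4 terms).
Order: Reyes, Whitfield, Baptiste, Espinoza, Fontaine, Leclerc, Kowalski, Halvorsen.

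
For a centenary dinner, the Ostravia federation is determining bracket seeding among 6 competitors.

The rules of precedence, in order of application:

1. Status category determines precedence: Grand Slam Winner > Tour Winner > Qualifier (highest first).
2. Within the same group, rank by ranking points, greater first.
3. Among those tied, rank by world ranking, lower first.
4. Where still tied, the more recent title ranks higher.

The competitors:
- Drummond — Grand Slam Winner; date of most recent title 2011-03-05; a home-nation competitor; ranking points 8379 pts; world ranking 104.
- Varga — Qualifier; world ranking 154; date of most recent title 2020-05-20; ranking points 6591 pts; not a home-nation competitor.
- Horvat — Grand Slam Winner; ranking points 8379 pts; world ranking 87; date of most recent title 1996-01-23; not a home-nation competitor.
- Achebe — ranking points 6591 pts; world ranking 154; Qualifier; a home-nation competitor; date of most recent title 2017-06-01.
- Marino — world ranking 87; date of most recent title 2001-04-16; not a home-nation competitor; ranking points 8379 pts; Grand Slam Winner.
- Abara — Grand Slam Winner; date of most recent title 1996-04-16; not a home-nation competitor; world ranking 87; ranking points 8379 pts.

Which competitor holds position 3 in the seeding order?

Horvat

By status category: Marino, Abara, Horvat and Drummond (Grand Slam Winner); then Varga and Achebe (Qualifier).
Marino, Abara, Horvat and Drummond all have ranking points 8379 pts, so the next rule applies.
Among Marino, Abara, Horvat and Drummond, by world ranking (lower first): Marino, Abara and Horvat (87) before Drummond (104).
Among Marino, Abara and Horvat, by date of most recent title (later first): Marino (2001-04-16) before Abara (1996-04-16) before Horvat (1996-01-23).
Varga and Achebe both have ranking points 6591 pts, so the next rule applies.
Varga and Achebe both have world ranking 154, so the next rule applies.
Among Varga and Achebe, by date of most recent title (later first): Varga (2020-05-20) before Achebe (2017-06-01).
Order: Marino, Abara, Horvat, Drummond, Varga, Achebe.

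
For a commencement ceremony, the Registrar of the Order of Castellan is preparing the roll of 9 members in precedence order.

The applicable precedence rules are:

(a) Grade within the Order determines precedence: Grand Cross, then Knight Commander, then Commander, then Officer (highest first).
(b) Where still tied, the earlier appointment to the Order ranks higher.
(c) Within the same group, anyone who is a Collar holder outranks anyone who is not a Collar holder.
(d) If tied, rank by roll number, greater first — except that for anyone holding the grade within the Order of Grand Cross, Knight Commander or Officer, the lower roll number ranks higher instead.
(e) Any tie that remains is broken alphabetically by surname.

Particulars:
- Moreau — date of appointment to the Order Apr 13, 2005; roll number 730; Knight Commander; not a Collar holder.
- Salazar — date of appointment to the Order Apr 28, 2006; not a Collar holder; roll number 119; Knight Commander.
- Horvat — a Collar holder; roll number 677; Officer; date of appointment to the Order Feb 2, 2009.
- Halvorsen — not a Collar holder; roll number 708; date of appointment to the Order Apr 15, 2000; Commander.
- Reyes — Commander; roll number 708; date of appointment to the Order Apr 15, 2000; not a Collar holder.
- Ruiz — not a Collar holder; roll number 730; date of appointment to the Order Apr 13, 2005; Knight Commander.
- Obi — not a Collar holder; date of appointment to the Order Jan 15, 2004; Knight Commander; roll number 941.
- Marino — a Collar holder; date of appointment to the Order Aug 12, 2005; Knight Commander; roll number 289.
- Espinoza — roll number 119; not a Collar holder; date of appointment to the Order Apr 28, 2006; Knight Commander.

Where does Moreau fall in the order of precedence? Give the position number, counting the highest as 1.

2

By grade within the Order: Obi, Moreau, Ruiz, Marino, Espinoza and Salazar (Knight Commander); then Halvorsen and Reyes (Commander); then Horvat (Officer).
Among Obi, Moreau, Ruiz, Marino, Espinoza and Salazar, by date of appointment to the Order (earlier first): Obi (Jan 15, 2004) before Moreau and Ruiz (Apr 13, 2005) before Marino (Aug 12, 2005) before Espinoza and Salazar (Apr 28, 2006).
Moreau and Ruiz are each not a Collar holder, so the next rule applies.
Moreau and Ruiz both have roll number 730, so the next rule applies.
Among Moreau and Ruiz, alphabetically by surname: Moreau before Ruiz.
Espinoza and Salazar are each not a Collar holder, so the next rule applies.
Espinoza and Salazar both have roll number 119, so the next rule applies.
Among Espinoza and Salazar, alphabetically by surname: Espinoza before Salazar.
Halvorsen and Reyes both have date of appointment to the Order Apr 15, 2000, so the next rule applies.
Halvorsen and Reyes are each not a Collar holder, so the next rule applies.
Halvorsen and Reyes both have roll number 708, so the next rule applies.
Among Halvorsen and Reyes, alphabetically by surname: Halvorsen before Reyes.
Order: Obi, Moreau, Ruiz, Marino, Espinoza, Salazar, Halvorsen, Reyes, Horvat. So position 2.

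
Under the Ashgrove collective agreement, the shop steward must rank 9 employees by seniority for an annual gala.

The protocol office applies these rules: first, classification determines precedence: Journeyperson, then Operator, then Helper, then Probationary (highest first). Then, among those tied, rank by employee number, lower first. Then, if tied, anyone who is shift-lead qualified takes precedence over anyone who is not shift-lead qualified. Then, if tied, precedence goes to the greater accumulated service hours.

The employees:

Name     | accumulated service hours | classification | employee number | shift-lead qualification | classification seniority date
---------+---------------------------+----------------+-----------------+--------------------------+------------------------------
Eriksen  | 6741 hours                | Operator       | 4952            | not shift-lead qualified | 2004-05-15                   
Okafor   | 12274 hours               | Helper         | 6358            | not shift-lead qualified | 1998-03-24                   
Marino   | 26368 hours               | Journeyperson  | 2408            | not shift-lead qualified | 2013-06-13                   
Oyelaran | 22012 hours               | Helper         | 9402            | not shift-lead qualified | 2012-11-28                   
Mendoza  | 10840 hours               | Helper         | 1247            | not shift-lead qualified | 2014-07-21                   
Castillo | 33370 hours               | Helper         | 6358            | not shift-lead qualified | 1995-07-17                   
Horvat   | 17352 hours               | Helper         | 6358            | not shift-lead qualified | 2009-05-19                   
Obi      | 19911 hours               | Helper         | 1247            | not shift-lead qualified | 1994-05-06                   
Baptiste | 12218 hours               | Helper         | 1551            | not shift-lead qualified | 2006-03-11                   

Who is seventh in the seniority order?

Horvat

By classification: Marino (Journeyperson); then Eriksen (Operator); then Obi, Mendoza, Baptiste, Castillo, Horvat, Okafor and Oyelaran (Helper).
Among Obi, Mendoza, Baptiste, Castillo, Horvat, Okafor and Oyelaran, by employee number (lower first): Obi and Mendoza (1247) before Baptiste (1551) before Castillo, Horvat and Okafor (6358) before Oyelaran (9402).
Obi and Mendoza are each not shift-lead qualified, so the next rule applies.
Among Obi and Mendoza, by accumulated service hours (higher first): Obi (19911 hours) before Mendoza (10840 hours).
Castillo, Horvat and Okafor are each not shift-lead qualified, so the next rule applies.
Among Castillo, Horvat and Okafor, by accumulated service hours (higher first): Castillo (33370 hours) before Horvat (17352 hours) before Okafor (12274 hours).
Order: Marino, Eriksen, Obi, Mendoza, Baptiste, Castillo, Horvat, Okafor, Oyelaran.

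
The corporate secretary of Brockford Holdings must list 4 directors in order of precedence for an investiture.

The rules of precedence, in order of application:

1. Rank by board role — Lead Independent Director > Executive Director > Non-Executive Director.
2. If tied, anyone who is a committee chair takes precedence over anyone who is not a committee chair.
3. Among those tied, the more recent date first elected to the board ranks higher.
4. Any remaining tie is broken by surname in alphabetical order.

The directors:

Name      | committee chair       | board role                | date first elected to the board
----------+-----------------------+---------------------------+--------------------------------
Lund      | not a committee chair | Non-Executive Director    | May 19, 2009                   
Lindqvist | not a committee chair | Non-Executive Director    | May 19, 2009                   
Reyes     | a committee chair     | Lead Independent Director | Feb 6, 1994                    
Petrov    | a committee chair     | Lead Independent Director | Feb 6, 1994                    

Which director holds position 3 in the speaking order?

Lindqvist

By board role: Petrov and Reyes (Lead Independent Director); then Lindqvist and Lund (Non-Executive Director).
Petrov and Reyes are each a committee chair, so the next rule applies.
Petrov and Reyes both have date first elected to the board Feb 6, 1994, so the next rule applies.
Among Petrov and Reyes, alphabetically by surname: Petrov before Reyes.
Lindqvist and Lund are each not a committee chair, so the next rule applies.
Lindqvist and Lund both have date first elected to the board May 19, 2009, so the next rule applies.
Among Lindqvist and Lund, alphabetically by surname: Lindqvist before Lund.
Order: Petrov, Reyes, Lindqvist, Lund.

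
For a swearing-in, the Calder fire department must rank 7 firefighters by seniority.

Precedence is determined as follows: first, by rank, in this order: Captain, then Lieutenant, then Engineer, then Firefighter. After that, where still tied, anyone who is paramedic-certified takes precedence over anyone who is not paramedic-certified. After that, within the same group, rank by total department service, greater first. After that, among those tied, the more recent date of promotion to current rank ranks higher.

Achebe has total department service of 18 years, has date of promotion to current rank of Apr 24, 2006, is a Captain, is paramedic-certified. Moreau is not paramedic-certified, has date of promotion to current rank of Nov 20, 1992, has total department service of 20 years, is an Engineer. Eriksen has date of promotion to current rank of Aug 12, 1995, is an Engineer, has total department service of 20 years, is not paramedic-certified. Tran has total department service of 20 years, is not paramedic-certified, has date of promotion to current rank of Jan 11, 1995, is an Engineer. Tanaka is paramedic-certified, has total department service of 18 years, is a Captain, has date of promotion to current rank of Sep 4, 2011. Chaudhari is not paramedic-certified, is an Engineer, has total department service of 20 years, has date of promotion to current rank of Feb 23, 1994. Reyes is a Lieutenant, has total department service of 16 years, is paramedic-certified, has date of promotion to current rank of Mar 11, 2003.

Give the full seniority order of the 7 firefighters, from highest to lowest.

Tanaka, Achebe, Reyes, Eriksen, Tran, Chaudhari, Moreau

By rank: Tanaka and Achebe (Captain); then Reyes (Lieutenant); then Eriksen, Tran, Chaudhari and Moreau (Engineer).
Tanaka and Achebe are each paramedic-certified, so the next rule applies.
Tanaka and Achebe both have total department service 18 years, so the next rule applies.
Among Tanaka and Achebe, by date of promotion to current rank (later first): Tanaka (Sep 4, 2011) before Achebe (Apr 24, 2006).
Eriksen, Tran, Chaudhari and Moreau are each not paramedic-certified, so the next rule applies.
Eriksen, Tran, Chaudhari and Moreau all have total department service 20 years, so the next rule applies.
Among Eriksen, Tran, Chaudhari and Moreau, by date of promotion to current rank (later first): Eriksen (Aug 12, 1995) before Tran (Jan 11, 1995) before Chaudhari (Feb 23, 1994) before Moreau (Nov 20, 1992).
Full order: Tanaka, Achebe, Reyes, Eriksen, Tran, Chaudhari, Moreau.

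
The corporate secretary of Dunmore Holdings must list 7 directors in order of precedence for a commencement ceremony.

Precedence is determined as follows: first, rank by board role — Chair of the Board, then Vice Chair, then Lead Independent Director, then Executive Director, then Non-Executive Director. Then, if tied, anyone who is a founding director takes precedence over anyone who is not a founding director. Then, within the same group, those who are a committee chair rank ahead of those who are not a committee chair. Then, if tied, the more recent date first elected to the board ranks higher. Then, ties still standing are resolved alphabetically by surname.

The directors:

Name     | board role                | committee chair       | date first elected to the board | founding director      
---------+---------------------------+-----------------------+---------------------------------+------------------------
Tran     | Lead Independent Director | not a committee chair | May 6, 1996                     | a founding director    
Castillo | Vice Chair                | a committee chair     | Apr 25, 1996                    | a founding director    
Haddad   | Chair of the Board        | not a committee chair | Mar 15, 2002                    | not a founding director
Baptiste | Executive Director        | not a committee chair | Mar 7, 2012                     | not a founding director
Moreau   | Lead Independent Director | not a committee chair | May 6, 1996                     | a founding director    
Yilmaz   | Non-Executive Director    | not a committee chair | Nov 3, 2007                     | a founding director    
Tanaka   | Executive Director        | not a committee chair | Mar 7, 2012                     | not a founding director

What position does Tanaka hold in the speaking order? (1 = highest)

By board role: Haddad (Chair of the Board); then Castillo (Vice Chair); then Moreau and Tran (Lead Independent Director); then Baptiste and Tanaka (Executive Director); then Yilmaz (Non-Executive Director).
Moreau and Tran are each a founding director, so the next rule applies.
Moreau and Tran are each not a committee chair, so the next rule applies.
Moreau and Tran both have date first elected to the board May 6, 1996, so the next rule applies.
Among Moreau and Tran, alphabetically by surname: Moreau before Tran.
Baptiste and Tanaka are each not a founding director, so the next rule applies.
Baptiste and Tanaka are each not a committee chair, so the next rule applies.
Baptiste and Tanaka both have date first elected to the board Mar 7, 2012, so the next rule applies.
Among Baptiste and Tanaka, alphabetically by surname: Baptiste before Tanaka.
Order: Haddad, Castillo, Moreau, Tran, Baptiste, Tanaka, Yilmaz. So position 6.

6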